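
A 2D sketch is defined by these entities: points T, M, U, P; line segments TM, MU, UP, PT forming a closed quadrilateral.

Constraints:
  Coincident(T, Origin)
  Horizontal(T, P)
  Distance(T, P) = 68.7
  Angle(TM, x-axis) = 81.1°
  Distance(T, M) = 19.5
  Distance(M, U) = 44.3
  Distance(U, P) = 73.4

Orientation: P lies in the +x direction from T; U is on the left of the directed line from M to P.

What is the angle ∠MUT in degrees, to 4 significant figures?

5.911°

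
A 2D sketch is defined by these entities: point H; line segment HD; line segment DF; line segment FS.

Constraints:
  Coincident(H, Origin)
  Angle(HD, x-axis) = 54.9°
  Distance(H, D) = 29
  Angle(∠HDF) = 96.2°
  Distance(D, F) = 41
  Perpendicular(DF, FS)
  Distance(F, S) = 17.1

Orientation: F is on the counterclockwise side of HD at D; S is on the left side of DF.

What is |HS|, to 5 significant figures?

45.664

H is at the origin; HD runs at 54.9° with length 29.0, so D = 29.0·(cos 54.9°, sin 54.9°) = (16.675, 23.726). ∠HDF = 96.2°, so DF runs at 54.9° + (180° − 96.2°) = 138.70° from the x-axis; with |DF| = 41.0, F = D + 41.0·(cos 138.70°, sin 138.70°) = (-14.127, 50.786). DF ⟂ FS; with |FS| = 17.1 on the left of DF, S = F + 17.1·(-0.66000, -0.75126) = (-25.413, 37.940). Then |HS| = |S − H| = 45.664.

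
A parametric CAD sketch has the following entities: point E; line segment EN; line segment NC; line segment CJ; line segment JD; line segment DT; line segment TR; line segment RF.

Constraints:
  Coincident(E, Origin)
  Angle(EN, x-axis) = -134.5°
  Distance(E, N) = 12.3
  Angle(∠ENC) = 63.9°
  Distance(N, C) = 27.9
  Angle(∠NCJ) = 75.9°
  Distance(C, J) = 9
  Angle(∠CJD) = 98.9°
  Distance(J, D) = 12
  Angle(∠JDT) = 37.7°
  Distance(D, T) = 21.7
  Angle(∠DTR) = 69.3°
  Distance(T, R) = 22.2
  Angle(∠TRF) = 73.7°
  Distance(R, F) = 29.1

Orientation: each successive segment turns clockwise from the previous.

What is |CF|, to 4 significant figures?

25.51

∠DTR = 69.3° gives TR at 31.20° from the x-axis; with |TR| = 22.2, R = (-4.071, 31.63). ∠TRF = 73.7° gives RF at -75.10° from the x-axis; with |RF| = 29.1, F = (3.412, 3.509). Then |CF| = |F − C| = 25.51.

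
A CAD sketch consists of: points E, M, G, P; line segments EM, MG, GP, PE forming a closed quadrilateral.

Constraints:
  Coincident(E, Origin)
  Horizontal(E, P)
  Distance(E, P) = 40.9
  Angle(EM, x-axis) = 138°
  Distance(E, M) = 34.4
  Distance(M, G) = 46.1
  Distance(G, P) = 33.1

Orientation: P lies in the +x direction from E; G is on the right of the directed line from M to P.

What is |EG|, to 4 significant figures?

11.70

Checks: |MG| = 46.10 ✓; |GP| = 33.10 ✓.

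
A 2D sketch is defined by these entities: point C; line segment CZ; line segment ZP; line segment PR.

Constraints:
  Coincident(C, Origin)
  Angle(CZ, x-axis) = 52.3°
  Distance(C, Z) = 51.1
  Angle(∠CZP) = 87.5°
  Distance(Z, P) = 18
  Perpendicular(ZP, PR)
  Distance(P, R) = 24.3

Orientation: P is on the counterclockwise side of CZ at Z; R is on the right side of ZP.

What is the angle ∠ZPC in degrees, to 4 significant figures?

72.83°

C is at the origin; CZ runs at 52.3° with length 51.1, so Z = 51.1·(cos 52.3°, sin 52.3°) = (31.25, 40.43). ∠CZP = 87.5°, so ZP runs at 52.3° + (180° − 87.5°) = 144.8° from the x-axis; with |ZP| = 18.0, P = Z + 18.0·(cos 144.8°, sin 144.8°) = (16.54, 50.81). Then cos ∠ZPC = PZ·PC / (|PZ||PC|), giving 72.83°.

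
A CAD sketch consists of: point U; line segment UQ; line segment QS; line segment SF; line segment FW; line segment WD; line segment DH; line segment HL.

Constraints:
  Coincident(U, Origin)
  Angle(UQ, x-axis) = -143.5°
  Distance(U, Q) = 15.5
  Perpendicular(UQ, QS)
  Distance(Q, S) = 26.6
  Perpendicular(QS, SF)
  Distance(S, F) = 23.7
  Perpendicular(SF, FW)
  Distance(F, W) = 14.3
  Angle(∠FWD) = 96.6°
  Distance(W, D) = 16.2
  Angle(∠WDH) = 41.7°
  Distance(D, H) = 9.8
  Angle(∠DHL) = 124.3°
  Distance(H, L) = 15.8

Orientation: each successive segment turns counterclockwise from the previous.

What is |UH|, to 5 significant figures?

17.808

U is at the origin; UQ runs at -143.5° with length 15.5, so Q = (-12.460, -9.2198). The perpendicularity gives QS at right angles to UQ, so QS runs at -53.500°; with |QS| = 26.6, S = (3.3625, -30.602). The perpendicularity gives SF at right angles to QS, so SF runs at 36.500°; with |SF| = 23.7, F = (22.414, -16.505). SF ⟂ FW, so FW runs at 126.50°; with |FW| = 14.3, W = (13.908, -5.0099). ∠FWD = 96.6° gives WD at -150.10° from the x-axis; with |WD| = 16.2, D = (-0.13578, -13.085). ∠WDH = 41.7° gives DH at -11.800° from the x-axis; with |DH| = 9.8, H = (9.4571, -15.089). Then |UH| = |H − U| = 17.808.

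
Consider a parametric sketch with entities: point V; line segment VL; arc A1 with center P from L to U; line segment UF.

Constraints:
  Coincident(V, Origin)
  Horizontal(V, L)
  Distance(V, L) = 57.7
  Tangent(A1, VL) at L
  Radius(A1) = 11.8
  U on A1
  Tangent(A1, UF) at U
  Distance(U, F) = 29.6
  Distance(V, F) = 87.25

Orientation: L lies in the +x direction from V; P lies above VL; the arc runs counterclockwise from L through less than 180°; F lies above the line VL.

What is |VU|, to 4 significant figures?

68.92

V is at the origin; V and L share the same y with |VL| = 57.7 and L on the +x side, so L = (57.70, 0.000). The tangent condition forces PL to be normal to VL, so P = L + (0, 11.8) = (57.70, 11.80). Since PU ⟂ UF (tangency), |PF| = √(11.8² + 29.6²) = 31.87 regardless of where U sits on A1. So F lies on both circle(V, 87.25) and circle(P, 31.87); the above-VL intersection is F = (80.20, 34.37). U is the foot of the tangent from F: U = (68.55, 7.157).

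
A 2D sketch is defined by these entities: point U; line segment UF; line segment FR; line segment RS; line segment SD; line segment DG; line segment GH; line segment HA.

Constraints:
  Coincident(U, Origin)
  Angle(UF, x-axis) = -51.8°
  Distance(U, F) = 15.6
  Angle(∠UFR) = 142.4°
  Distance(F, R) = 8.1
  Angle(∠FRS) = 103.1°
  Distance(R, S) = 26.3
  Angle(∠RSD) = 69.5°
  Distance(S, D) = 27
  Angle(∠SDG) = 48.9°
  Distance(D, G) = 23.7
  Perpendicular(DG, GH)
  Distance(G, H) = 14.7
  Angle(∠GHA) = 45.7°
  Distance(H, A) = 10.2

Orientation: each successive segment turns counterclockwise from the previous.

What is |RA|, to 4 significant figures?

17.31

DG ⟂ GH, so GH runs at 34.30°; with |GH| = 14.7, H = (28.25, 1.026). ∠GHA = 45.7° gives HA at 168.6° from the x-axis; with |HA| = 10.2, A = (18.25, 3.043). Then |RA| = |A − R| = 17.31.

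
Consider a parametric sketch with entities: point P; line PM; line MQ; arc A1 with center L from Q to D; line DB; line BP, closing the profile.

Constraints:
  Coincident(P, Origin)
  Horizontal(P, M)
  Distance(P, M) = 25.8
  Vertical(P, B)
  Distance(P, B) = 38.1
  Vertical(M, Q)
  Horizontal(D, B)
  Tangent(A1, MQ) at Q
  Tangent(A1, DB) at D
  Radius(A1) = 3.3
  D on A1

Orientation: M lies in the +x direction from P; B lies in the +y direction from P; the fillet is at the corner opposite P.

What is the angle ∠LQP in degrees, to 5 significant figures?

53.448°

P is at the origin; PM is horizontal with |PM| = 25.8 and M on the +x side, so M = (25.800, 0.0000). PB is vertical with |PB| = 38.1 and B on the +y side, so B = (0.0000, 38.100). The virtual corner opposite P is at (25.800, 38.100). Since A1 is tangent to MQ there, LQ ⟂ MQ and the tangent condition forces LD to be normal to DB, with radius 3.3, so the center L sits 3.3 in from both sides at L = (22.500, 34.800). That places the tangent points at Q = (25.800, 34.800) on MQ and D = (22.500, 38.100) on DB. Then cos ∠LQP = QL·QP / (|QL||QP|), giving 53.448°.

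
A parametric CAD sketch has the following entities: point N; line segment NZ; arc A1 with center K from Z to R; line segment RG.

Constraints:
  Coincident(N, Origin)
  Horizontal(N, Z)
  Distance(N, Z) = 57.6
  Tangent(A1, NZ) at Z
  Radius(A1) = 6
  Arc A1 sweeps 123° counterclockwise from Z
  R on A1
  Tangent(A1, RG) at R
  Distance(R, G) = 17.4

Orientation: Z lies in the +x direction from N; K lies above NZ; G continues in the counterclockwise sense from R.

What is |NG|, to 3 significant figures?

58.3

N is at the origin; NZ is horizontal with |NZ| = 57.6 and Z on the +x side, so Z = (57.6, 0.00). Since A1 is tangent to NZ there, KZ ⟂ NZ, so K = Z + (0, 6) = (57.6, 6.00). On A1, Z sits at bearing -90° from K; a 123° counterclockwise sweep puts R at bearing 33°, so R = K + 6.0·(cos 33°, sin 33°) = (62.6, 9.27). A1 meets RG tangentially, so KR is at right angles to RG, so RG runs along (−sin 33°, cos 33°); with |RG| = 17.4, G = (53.2, 23.9). Then |NG| = |G − N| = 58.3.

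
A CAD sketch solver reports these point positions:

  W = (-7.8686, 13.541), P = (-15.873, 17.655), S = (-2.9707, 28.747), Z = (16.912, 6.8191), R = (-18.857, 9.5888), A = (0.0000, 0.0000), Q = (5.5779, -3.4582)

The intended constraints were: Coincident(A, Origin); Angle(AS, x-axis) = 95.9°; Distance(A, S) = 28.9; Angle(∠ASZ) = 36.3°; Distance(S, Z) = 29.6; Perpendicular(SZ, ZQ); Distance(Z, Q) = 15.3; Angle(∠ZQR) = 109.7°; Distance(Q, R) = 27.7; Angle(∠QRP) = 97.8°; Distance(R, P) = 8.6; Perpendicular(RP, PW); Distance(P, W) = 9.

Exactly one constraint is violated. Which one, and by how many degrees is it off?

Perpendicular(RP, PW) — off by 6.90°.

A = (0.00, 0.00) ✓; AS at 95.90° ✓; |AS| = 28.90 ✓; ∠ASZ = 36.30° ✓; |SZ| = 29.60 ✓; ∠(SZ, ZQ) = 90.00° ✓; |ZQ| = 15.30 ✓; ∠ZQR = 109.7° ✓; |QR| = 27.70 ✓; ∠QRP = 97.80° ✓; |RP| = 8.600 ✓; ∠(RP, PW) = 96.90° ✗; |PW| = 9.000 ✓.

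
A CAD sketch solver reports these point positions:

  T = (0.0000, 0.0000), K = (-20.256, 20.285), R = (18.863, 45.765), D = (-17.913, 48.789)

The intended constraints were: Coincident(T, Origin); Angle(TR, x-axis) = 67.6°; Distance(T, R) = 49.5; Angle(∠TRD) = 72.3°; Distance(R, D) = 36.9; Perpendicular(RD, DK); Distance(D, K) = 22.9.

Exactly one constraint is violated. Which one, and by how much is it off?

Distance(D, K) = 22.9 — off by 5.70.

T = (0.00, 0.00) ✓; TR at 67.60° ✓; |TR| = 49.50 ✓; ∠TRD = 72.30° ✓; |RD| = 36.90 ✓; ∠(RD, DK) = 90.00° ✓; |DK| = 28.60 ✗.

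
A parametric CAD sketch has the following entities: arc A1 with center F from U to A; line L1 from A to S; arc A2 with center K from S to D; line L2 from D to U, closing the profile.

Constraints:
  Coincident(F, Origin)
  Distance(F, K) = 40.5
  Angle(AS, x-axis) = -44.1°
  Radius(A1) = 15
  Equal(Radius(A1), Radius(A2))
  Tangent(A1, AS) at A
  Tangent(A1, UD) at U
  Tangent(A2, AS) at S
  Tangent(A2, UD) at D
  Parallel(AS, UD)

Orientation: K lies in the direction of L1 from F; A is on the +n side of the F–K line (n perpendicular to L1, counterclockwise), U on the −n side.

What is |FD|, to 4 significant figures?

43.19

Tangency of A1 to both parallel lines with radius 15.0 puts A and U at F ± 15.0·n: A = (10.44, 10.77), U = (-10.44, -10.77). Equal radii place S and D the same way about K: S = K + 15.0·n = (39.52, -17.41), D = K − 15.0·n = (18.65, -38.96). Then |FD| = |D − F| = 43.19.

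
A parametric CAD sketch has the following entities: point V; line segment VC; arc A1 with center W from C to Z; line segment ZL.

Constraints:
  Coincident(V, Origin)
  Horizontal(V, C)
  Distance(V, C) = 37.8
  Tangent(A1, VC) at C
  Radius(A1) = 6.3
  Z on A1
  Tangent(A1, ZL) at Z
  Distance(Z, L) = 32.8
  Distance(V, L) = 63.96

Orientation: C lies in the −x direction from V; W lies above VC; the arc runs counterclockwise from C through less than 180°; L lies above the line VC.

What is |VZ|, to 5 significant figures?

34.329

Checks: |WZ| = 6.300 ✓; ∠(WZ, ZL) = 90.00° ✓; |ZL| = 32.80 ✓; |VL| = 63.96 ✓.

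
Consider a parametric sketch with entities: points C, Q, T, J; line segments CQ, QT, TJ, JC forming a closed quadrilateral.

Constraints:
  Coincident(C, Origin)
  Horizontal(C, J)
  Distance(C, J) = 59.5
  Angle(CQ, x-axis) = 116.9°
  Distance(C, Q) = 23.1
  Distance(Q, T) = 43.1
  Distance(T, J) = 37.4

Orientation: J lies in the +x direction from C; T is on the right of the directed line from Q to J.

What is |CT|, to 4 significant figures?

23.76

Checks: |QT| = 43.10 ✓; |TJ| = 37.40 ✓.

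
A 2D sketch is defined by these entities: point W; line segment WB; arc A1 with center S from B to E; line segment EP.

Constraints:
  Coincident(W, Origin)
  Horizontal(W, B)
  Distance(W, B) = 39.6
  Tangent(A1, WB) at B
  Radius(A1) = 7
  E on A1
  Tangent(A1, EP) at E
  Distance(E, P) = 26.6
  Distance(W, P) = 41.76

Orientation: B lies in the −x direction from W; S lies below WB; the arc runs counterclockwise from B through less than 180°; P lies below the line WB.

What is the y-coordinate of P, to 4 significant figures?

-31.60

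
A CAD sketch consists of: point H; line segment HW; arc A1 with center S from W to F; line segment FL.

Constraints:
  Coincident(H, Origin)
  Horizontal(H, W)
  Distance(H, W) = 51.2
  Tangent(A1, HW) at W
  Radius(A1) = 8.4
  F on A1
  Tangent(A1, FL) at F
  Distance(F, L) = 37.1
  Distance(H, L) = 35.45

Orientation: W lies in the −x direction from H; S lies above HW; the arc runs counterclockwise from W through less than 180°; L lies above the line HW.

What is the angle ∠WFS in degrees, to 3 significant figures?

66.7°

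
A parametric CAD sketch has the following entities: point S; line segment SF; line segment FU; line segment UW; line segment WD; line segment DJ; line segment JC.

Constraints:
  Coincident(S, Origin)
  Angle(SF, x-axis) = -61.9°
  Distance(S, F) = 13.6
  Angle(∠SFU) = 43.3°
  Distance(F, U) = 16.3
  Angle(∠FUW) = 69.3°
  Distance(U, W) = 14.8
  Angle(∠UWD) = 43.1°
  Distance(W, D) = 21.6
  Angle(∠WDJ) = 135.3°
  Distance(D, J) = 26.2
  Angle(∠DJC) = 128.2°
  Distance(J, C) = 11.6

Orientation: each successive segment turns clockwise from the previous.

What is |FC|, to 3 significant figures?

41.2

S is at the origin; SF runs at -61.9° with length 13.6, so F = (6.41, -12.0). ∠SFU = 43.3° gives FU at 161° from the x-axis; with |FU| = 16.3, U = (-9.04, -6.80). ∠FUW = 69.3° gives UW at 50.7° from the x-axis; with |UW| = 14.8, W = (0.331, 4.65). ∠UWD = 43.1° gives WD at -86.2° from the x-axis; with |WD| = 21.6, D = (1.76, -16.9). ∠WDJ = 135.3° gives DJ at -131° from the x-axis; with |DJ| = 26.2, J = (-15.4, -36.7). ∠DJC = 128.2° gives JC at 177° from the x-axis; with |JC| = 11.6, C = (-27.0, -36.2). Then |FC| = |C − F| = 41.2.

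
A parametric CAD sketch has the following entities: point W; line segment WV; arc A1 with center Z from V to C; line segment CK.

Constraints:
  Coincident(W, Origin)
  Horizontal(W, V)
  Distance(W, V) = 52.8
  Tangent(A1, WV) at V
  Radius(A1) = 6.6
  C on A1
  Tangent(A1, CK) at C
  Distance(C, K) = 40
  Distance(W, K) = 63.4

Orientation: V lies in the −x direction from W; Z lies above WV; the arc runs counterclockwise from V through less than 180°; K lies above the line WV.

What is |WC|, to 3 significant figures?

46.6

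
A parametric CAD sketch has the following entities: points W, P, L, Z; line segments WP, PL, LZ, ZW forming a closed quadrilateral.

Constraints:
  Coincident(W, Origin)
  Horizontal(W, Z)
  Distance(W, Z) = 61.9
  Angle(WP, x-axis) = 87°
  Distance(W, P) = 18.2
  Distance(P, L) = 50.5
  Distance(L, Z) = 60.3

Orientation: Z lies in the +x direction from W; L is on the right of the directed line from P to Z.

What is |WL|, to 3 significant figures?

33.1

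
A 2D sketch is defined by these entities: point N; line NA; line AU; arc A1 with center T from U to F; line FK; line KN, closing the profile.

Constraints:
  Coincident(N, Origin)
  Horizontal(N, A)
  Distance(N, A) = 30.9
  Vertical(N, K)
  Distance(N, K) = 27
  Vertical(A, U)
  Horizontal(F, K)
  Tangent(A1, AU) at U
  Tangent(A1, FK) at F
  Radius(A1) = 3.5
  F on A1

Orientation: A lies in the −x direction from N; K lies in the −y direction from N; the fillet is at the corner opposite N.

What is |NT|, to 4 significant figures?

36.10

NK is vertical with |NK| = 27.0 and K on the −y side, so K = (0.000, -27.00). The virtual corner opposite N is at (-30.90, -27.00). The tangent condition forces TU to be normal to AU and tangency of A1 to FK means the radius TF is perpendicular to FK, with radius 3.5, so the center T sits 3.5 in from both sides at T = (-27.40, -23.50). Then |NT| = |T − N| = 36.10.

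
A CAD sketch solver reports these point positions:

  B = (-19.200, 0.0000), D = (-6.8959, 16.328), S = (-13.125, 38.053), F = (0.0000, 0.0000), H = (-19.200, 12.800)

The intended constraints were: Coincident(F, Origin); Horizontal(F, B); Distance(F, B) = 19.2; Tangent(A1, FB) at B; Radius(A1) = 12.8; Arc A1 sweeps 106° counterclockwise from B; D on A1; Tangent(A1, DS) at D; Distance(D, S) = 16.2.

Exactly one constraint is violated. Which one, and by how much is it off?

Distance(D, S) = 16.2 — off by 6.40.

F = (0.00, 0.00) ✓; F.y = 0.00, B.y = 0.00 ✓; |FB| = 19.20 ✓; ∠(HB, BF) = 90.00° ✓; |HB| = 12.80 ✓; bearing(H→D) − bearing(H→B) = 106.0° ✓; |HD| = 12.80 ✓; ∠(HD, DS) = 90.00° ✓; |DS| = 22.60 ✗.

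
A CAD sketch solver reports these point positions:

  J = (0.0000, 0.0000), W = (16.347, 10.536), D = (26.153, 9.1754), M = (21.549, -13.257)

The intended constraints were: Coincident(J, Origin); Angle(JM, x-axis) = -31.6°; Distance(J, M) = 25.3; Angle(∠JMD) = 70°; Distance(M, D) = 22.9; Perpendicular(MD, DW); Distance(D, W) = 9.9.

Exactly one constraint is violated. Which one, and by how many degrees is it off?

Perpendicular(MD, DW) — off by 3.70°.

J = (0.00, 0.00) ✓; JM at -31.60° ✓; |JM| = 25.30 ✓; ∠JMD = 70.00° ✓; |MD| = 22.90 ✓; ∠(MD, DW) = 93.70° ✗; |DW| = 9.900 ✓.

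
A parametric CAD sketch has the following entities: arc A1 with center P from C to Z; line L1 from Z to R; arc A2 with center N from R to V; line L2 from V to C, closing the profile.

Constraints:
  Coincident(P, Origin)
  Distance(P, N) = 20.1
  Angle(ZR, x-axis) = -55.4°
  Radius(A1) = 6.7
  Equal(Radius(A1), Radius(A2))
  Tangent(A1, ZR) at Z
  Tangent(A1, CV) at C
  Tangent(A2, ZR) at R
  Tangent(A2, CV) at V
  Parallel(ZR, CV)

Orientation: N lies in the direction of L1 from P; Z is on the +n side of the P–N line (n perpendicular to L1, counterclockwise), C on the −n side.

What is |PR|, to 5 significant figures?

21.187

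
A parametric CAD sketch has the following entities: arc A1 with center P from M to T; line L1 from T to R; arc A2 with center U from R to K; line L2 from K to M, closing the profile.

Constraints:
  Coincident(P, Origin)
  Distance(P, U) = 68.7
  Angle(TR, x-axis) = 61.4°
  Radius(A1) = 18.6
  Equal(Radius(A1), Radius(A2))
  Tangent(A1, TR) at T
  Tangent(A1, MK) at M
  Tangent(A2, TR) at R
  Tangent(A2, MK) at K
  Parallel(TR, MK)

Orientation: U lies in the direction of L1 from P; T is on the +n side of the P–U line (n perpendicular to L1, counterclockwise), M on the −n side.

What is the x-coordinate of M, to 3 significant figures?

16.3

P is at the origin and U lies 68.7 along u from P, so U = 68.7·u = (32.9, 60.3). Tangency of A1 to both parallel lines with radius 18.6 puts T and M at P ± 18.6·n: T = (-16.3, 8.90), M = (16.3, -8.90). So M.x = 16.3.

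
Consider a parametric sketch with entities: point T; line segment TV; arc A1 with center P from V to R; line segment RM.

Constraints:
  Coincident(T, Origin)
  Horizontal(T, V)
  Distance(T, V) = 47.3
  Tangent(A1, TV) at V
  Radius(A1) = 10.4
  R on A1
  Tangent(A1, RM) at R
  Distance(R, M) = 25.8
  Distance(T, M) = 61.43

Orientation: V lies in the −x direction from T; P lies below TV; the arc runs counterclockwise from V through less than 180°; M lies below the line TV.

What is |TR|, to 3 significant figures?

58.7

Checks: |PV| = 10.40 ✓; |PR| = 10.40 ✓; ∠(PR, RM) = 90.00° ✓; |RM| = 25.80 ✓; |TM| = 61.43 ✓.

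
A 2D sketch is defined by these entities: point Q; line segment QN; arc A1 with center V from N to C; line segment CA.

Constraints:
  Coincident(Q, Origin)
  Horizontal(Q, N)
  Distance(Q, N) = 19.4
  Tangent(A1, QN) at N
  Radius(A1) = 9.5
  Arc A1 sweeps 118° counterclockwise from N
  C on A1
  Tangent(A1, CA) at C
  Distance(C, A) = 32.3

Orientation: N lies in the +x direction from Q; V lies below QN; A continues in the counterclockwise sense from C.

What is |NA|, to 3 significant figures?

43.0

Q is at the origin; QN is horizontal with |QN| = 19.4 and N on the +x side, so N = (19.4, 0.00). Since A1 is tangent to QN there, VN ⟂ QN, so V = N + (0, -9.5) = (19.4, -9.50). On A1, N sits at bearing 90° from V; a 118° counterclockwise sweep puts C at bearing 208°, so C = V + 9.5·(cos 208°, sin 208°) = (11.0, -14.0). Tangency of A1 to CA means the radius VC is perpendicular to CA, so CA runs along (−sin 208°, cos 208°); with |CA| = 32.3, A = (26.2, -42.5). Then |NA| = |A − N| = 43.0.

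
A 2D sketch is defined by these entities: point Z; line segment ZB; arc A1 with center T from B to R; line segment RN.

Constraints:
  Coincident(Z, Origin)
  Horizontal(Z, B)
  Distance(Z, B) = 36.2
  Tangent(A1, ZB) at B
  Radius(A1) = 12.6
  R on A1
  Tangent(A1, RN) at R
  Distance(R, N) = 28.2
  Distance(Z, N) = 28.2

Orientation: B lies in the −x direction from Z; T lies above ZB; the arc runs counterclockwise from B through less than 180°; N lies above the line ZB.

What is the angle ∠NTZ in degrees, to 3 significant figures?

46.6°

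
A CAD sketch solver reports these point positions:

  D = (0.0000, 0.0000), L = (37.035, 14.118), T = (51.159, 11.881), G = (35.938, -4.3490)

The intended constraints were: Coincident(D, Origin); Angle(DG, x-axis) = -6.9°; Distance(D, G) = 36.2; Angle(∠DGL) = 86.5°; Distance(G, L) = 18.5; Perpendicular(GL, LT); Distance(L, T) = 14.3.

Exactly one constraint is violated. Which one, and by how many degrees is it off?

Perpendicular(GL, LT) — off by 5.60°.

D = (0.00, 0.00) ✓; DG at -6.900° ✓; |DG| = 36.20 ✓; ∠DGL = 86.50° ✓; |GL| = 18.50 ✓; ∠(GL, LT) = 95.60° ✗; |LT| = 14.30 ✓.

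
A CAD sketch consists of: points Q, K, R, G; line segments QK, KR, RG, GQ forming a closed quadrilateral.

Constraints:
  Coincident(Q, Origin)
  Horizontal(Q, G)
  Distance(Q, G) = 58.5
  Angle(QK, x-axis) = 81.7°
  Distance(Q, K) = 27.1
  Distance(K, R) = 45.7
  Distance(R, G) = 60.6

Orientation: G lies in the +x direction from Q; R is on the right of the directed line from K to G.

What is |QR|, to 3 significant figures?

18.8

Q is at the origin; QG is horizontal with |QG| = 58.5 and G in +x, so G = (58.5, 0). QK runs at 81.7° with |QK| = 27.1, so K = (3.91, 26.8). R is determined by |KR| = 45.7 and |RG| = 60.6 together: it lies at the intersection of circle(K, 45.7) and circle(G, 60.6). With |KG| = 60.8, the foot of the radical line on KG is 17.4 from K and the perpendicular offset is √(45.7² − 17.4²) = 42.3. Taking the right-of-KG solution: R = (0.885, -18.8).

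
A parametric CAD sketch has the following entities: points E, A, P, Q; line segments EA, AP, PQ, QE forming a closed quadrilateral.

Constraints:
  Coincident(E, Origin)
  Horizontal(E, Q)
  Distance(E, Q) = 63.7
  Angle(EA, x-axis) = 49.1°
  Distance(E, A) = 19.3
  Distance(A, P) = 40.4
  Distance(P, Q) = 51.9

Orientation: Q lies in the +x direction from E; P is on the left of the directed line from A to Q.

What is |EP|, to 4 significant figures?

59.70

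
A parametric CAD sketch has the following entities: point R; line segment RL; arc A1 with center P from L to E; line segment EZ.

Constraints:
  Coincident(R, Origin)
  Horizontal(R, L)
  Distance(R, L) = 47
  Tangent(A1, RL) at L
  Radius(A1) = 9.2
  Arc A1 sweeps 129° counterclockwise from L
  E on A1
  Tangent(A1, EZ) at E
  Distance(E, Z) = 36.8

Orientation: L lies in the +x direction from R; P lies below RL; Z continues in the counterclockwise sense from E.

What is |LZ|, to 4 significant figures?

46.44

R is at the origin; R and L share the same y with |RL| = 47.0 and L on the +x side, so L = (47.00, 0.000). A1 meets RL tangentially, so PL is at right angles to RL, so P = L + (0, -9.2) = (47.00, -9.200). On A1, L sits at bearing 90° from P; a 129° counterclockwise sweep puts E at bearing 219°, so E = P + 9.2·(cos 219°, sin 219°) = (39.85, -14.99). Since A1 is tangent to EZ there, PE ⟂ EZ, so EZ runs along (−sin 219°, cos 219°); with |EZ| = 36.8, Z = (63.01, -43.59). Then |LZ| = |Z − L| = 46.44.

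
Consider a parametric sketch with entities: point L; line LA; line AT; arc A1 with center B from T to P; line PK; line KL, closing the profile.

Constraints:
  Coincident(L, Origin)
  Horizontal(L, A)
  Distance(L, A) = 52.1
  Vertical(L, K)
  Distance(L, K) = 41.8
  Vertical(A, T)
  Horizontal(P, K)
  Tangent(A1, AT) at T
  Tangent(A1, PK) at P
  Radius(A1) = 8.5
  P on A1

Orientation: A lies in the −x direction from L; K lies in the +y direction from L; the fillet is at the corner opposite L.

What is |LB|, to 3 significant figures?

54.9

L is at the origin; LA is horizontal with |LA| = 52.1 and A on the −x side, so A = (-52.1, 0.00). L and K share the same x with |LK| = 41.8 and K on the +y side, so K = (0.00, 41.8). The virtual corner opposite L is at (-52.1, 41.8). The tangent condition forces BT to be normal to AT and since A1 is tangent to PK there, BP ⟂ PK, with radius 8.5, so the center B sits 8.5 in from both sides at B = (-43.6, 33.3). Then |LB| = |B − L| = 54.9.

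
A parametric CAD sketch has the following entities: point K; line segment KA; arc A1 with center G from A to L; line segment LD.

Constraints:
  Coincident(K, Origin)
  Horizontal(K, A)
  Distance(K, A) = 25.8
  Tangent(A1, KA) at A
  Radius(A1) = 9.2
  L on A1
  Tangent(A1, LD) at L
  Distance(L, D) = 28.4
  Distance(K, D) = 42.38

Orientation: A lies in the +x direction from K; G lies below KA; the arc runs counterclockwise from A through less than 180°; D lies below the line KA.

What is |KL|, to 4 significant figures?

19.29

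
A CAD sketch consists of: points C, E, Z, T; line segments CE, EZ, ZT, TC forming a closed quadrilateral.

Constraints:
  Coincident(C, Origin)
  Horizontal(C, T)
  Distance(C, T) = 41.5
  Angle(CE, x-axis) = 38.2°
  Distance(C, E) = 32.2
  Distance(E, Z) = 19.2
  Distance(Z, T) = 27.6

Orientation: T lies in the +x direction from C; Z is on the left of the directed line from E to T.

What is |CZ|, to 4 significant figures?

51.00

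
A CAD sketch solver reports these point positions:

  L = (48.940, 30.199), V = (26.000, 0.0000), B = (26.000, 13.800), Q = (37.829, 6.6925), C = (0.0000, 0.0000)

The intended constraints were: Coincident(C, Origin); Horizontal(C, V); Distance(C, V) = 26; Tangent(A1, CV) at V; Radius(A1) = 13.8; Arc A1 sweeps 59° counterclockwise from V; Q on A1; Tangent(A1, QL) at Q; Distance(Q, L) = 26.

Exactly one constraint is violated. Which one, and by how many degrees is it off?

Tangent(A1, QL) at Q — off by 5.70°.

C = (0.00, 0.00) ✓; C.y = 0.00, V.y = 0.00 ✓; |CV| = 26.00 ✓; ∠(BV, VC) = 90.00° ✓; |BV| = 13.80 ✓; bearing(B→Q) − bearing(B→V) = 59.00° ✓; |BQ| = 13.80 ✓; ∠(BQ, QL) = 84.30° ✗; |QL| = 26.00 ✓.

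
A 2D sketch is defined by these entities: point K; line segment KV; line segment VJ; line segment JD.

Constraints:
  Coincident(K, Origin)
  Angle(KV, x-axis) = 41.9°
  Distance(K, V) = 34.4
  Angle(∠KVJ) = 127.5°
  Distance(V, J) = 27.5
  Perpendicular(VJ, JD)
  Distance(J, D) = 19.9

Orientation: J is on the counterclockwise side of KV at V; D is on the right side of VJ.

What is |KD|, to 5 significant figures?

67.628

∠KVJ = 127.5°, so VJ runs at 41.9° + (180° − 127.5°) = 94.400° from the x-axis; with |VJ| = 27.5, J = V + 27.5·(cos 94.400°, sin 94.400°) = (23.495, 50.392). VJ is perpendicular to JD; with |JD| = 19.9 on the right of VJ, D = J + 19.9·(0.99705, 0.076719) = (43.336, 51.919). Then |KD| = |D − K| = 67.628.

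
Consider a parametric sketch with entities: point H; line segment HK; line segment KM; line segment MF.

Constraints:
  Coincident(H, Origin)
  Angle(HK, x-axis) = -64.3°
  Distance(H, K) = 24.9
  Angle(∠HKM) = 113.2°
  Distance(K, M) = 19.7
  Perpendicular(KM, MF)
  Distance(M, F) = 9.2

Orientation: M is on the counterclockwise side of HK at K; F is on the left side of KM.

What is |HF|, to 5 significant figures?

32.529

H is at the origin; HK runs at -64.3° with length 24.9, so K = 24.9·(cos -64.3°, sin -64.3°) = (10.798, -22.437). ∠HKM = 113.2°, so KM runs at -64.3° + (180° − 113.2°) = 2.5000° from the x-axis; with |KM| = 19.7, M = K + 19.7·(cos 2.5000°, sin 2.5000°) = (30.479, -21.578). KM is perpendicular to MF; with |MF| = 9.2 on the left of KM, F = M + 9.2·(-0.043619, 0.99905) = (30.078, -12.386). Then |HF| = |F − H| = 32.529.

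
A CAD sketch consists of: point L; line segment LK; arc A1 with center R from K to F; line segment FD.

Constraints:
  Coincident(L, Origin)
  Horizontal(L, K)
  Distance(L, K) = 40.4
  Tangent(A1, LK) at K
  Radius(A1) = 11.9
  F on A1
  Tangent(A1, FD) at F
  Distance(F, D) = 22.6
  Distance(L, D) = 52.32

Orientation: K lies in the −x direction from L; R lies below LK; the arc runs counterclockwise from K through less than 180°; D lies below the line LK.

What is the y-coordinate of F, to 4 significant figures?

-18.87

L is at the origin; L and K share the same y with |LK| = 40.4 and K on the −x side, so K = (-40.40, 0.000). Tangency of A1 to LK means the radius RK is perpendicular to LK, so R = K + (0, -11.9) = (-40.40, -11.90). Since RF ⟂ FD (tangency), |RD| = √(11.9² + 22.6²) = 25.54 regardless of where F sits on A1. So D lies on both circle(L, 52.32) and circle(R, 25.54); the below-LK intersection is D = (-36.80, -37.19). F is the foot of the tangent from D: F = (-50.04, -18.87).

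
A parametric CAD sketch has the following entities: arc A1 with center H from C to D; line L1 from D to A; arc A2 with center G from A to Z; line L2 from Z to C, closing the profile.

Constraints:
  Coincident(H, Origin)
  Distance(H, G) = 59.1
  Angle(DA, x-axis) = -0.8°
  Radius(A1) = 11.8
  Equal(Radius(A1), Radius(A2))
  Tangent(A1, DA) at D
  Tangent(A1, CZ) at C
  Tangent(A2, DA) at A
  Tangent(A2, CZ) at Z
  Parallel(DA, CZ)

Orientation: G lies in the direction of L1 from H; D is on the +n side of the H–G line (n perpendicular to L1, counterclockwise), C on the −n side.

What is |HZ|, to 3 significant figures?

60.3

The slot axis is L1's direction at -0.8°, so u = (cos -0.8°, sin -0.8°) = (1.00, -0.0140) and n = (−sin -0.8°, cos -0.8°) = (0.0140, 1.00). H is at the origin and G lies 59.1 along u from H, so G = 59.1·u = (59.1, -0.825). Tangency of A1 to both parallel lines with radius 11.8 puts D and C at H ± 11.8·n: D = (0.165, 11.8), C = (-0.165, -11.8). Equal radii place A and Z the same way about G: A = G + 11.8·n = (59.3, 11.0), Z = G − 11.8·n = (58.9, -12.6). Then |HZ| = |Z − H| = 60.3.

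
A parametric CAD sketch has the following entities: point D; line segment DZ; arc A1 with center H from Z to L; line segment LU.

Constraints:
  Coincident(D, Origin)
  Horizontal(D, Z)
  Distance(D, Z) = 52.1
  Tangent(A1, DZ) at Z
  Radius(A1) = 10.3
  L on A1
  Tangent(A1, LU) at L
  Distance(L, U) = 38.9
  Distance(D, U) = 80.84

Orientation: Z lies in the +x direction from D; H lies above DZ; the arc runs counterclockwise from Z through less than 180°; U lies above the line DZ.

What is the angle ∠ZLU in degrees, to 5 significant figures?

136.67°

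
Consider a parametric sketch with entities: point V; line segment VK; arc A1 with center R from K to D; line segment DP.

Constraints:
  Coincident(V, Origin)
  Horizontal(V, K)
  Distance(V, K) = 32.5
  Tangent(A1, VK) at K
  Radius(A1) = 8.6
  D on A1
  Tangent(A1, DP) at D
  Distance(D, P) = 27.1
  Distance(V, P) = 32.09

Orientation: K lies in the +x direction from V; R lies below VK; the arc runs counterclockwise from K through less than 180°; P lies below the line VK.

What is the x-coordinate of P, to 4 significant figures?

13.03

V is at the origin; V and K share the same y with |VK| = 32.5 and K on the +x side, so K = (32.50, 0.000). A1 meets VK tangentially, so RK is at right angles to VK, so R = K + (0, -8.6) = (32.50, -8.600). Since RD ⟂ DP (tangency), |RP| = √(8.6² + 27.1²) = 28.43 regardless of where D sits on A1. So P lies on both circle(V, 32.09) and circle(R, 28.43); the below-VK intersection is P = (13.03, -29.32). D is the foot of the tangent from P: D = (24.74, -4.884).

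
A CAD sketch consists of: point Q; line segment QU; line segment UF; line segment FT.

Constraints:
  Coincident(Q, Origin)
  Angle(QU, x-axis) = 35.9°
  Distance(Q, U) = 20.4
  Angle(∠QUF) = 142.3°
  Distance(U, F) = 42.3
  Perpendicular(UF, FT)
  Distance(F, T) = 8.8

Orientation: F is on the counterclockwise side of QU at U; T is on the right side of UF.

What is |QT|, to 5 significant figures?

62.193

∠QUF = 142.3°, so UF runs at 35.9° + (180° − 142.3°) = 73.600° from the x-axis; with |UF| = 42.3, F = U + 42.3·(cos 73.600°, sin 73.600°) = (28.468, 52.541). UF ⟂ FT; with |FT| = 8.8 on the right of UF, T = F + 8.8·(0.95931, -0.28234) = (36.910, 50.056). Then |QT| = |T − Q| = 62.193.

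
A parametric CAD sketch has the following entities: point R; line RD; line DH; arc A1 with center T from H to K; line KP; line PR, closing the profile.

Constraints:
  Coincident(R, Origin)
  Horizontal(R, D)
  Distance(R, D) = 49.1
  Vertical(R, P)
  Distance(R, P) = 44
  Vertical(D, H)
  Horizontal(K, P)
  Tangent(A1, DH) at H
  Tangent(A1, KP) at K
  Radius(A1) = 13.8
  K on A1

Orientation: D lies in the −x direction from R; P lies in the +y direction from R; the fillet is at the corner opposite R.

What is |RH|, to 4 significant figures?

57.64

R is at the origin; RD is horizontal with |RD| = 49.1 and D on the −x side, so D = (-49.10, 0.000). R and P share the same x with |RP| = 44.0 and P on the +y side, so P = (0.000, 44.00). The virtual corner opposite R is at (-49.10, 44.00). The tangent condition forces TH to be normal to DH and tangency of A1 to KP means the radius TK is perpendicular to KP, with radius 13.8, so the center T sits 13.8 in from both sides at T = (-35.30, 30.20). That places the tangent points at H = (-49.10, 30.20) on DH and K = (-35.30, 44.00) on KP. Then |RH| = |H − R| = 57.64.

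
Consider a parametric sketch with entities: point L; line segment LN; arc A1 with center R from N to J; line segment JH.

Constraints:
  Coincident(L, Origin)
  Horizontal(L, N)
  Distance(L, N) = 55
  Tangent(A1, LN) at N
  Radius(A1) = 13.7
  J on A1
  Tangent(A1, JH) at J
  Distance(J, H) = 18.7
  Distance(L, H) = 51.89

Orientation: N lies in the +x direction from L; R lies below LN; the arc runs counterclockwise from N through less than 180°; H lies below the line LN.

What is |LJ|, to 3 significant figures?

43.4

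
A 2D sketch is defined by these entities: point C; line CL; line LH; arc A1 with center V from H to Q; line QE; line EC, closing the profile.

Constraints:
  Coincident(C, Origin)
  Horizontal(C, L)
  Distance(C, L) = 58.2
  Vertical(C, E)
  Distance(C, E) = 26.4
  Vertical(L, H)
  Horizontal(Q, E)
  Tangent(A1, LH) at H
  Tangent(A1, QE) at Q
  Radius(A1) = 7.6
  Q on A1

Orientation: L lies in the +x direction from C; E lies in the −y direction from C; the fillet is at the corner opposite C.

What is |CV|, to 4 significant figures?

53.98

C is at the origin; CL is horizontal with |CL| = 58.2 and L on the +x side, so L = (58.20, 0.000). C and E share the same x with |CE| = 26.4 and E on the −y side, so E = (0.000, -26.40). The virtual corner opposite C is at (58.20, -26.40). A1 meets LH tangentially, so VH is at right angles to LH and A1 meets QE tangentially, so VQ is at right angles to QE, with radius 7.6, so the center V sits 7.6 in from both sides at V = (50.60, -18.80). Then |CV| = |V − C| = 53.98.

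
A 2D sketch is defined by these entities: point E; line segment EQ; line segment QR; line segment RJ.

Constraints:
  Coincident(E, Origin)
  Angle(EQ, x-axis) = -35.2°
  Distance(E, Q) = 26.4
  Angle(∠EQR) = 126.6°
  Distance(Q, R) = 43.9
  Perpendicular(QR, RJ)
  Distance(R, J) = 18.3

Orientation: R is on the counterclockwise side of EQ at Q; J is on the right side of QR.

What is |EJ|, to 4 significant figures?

71.53

∠EQR = 126.6°, so QR runs at -35.2° + (180° − 126.6°) = 18.20° from the x-axis; with |QR| = 43.9, R = Q + 43.9·(cos 18.20°, sin 18.20°) = (63.28, -1.506). QR ⟂ RJ; with |RJ| = 18.3 on the right of QR, J = R + 18.3·(0.3123, -0.9500) = (68.99, -18.89). Then |EJ| = |J − E| = 71.53.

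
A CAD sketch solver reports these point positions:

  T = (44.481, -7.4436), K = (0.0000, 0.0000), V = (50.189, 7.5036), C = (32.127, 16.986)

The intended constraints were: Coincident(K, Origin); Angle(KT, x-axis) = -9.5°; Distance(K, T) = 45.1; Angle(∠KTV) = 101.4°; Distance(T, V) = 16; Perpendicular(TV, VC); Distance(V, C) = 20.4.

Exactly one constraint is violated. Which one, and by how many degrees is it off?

Perpendicular(TV, VC) — off by 6.80°.

K = (0.00, 0.00) ✓; KT at -9.500° ✓; |KT| = 45.10 ✓; ∠KTV = 101.4° ✓; |TV| = 16.00 ✓; ∠(TV, VC) = 83.20° ✗; |VC| = 20.40 ✓.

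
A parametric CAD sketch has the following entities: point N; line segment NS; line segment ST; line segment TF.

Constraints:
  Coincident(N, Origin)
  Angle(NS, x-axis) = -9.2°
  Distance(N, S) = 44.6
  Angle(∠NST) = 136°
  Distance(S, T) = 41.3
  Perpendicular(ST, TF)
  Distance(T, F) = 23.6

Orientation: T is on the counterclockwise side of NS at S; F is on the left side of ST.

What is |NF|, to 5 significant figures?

73.753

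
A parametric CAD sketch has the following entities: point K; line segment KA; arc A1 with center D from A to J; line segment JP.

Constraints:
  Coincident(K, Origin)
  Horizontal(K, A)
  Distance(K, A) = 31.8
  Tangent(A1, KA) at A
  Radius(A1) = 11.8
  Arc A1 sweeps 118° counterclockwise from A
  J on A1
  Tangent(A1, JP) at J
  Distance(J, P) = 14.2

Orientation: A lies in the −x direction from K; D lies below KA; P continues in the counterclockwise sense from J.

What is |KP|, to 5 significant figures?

46.440

On A1, A sits at bearing 90° from D; a 118° counterclockwise sweep puts J at bearing 208°, so J = D + 11.8·(cos 208°, sin 208°) = (-42.219, -17.340). Since A1 is tangent to JP there, DJ ⟂ JP, so JP runs along (−sin 208°, cos 208°); with |JP| = 14.2, P = (-35.552, -29.878). Then |KP| = |P − K| = 46.440.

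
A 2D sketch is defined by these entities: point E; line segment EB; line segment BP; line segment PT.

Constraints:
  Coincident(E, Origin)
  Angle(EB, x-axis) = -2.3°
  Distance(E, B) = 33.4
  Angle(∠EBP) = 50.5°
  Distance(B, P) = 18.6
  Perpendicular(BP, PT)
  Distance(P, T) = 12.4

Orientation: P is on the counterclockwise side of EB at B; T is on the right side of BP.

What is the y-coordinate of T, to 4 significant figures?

20.97

E is at the origin; EB runs at -2.3° with length 33.4, so B = 33.4·(cos -2.3°, sin -2.3°) = (33.37, -1.340). ∠EBP = 50.5°, so BP runs at -2.3° + (180° − 50.5°) = 127.2° from the x-axis; with |BP| = 18.6, P = B + 18.6·(cos 127.2°, sin 127.2°) = (22.13, 13.48). The perpendicularity gives PT at right angles to BP; with |PT| = 12.4 on the right of BP, T = P + 12.4·(0.7965, 0.6046) = (32.00, 20.97). So T.y = 20.97.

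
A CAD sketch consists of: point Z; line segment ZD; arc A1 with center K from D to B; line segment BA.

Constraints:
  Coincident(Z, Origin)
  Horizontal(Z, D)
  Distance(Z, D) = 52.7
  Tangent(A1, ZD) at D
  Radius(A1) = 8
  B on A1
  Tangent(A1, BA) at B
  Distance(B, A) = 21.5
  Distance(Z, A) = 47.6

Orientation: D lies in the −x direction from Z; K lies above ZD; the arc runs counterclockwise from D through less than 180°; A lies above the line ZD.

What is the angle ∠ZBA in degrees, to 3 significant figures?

82.5°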